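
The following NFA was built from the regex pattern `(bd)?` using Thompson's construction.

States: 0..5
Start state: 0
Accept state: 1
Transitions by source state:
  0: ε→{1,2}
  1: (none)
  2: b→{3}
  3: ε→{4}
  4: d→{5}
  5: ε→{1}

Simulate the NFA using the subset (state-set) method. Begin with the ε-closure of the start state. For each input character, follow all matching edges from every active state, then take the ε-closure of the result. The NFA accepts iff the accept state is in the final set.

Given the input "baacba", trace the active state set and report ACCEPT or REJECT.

Answer: REJECT

Steps:
S₀ = ε-closure({0}) = {0,1,2}
'b' @ 1: {3,4}
'a' @ 2: {}  — state set empty
rest 'acba' ignored (set empty)
final: {}; accept 1 not in set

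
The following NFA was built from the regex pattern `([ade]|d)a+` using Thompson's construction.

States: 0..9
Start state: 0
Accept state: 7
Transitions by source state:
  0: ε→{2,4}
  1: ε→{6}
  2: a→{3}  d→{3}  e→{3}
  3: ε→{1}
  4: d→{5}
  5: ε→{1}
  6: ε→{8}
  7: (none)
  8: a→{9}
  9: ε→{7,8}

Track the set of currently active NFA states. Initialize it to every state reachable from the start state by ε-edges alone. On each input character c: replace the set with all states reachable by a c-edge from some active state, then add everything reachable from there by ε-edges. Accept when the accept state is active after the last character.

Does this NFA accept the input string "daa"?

Answer: ACCEPT

Steps:
S₀ = ε-closure({0}) = {0,2,4}
'd' @ 1: {1,3,5,6,8}
'a' @ 2: {7,8,9}  (accept∈set)
'a' @ 3: {7,8,9}  (accept∈set)
end set {7,8,9} — state 7 in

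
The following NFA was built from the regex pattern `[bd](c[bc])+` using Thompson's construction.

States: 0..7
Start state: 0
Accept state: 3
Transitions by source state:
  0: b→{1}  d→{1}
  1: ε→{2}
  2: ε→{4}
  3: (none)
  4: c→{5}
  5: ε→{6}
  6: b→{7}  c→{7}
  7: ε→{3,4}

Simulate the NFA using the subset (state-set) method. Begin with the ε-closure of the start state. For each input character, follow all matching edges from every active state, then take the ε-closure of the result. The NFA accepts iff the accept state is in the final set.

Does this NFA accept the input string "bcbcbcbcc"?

initial (ε-close {0}): {0}
'b' @ 1: {1,2,4}
'c' @ 2: {5,6}
'b' @ 3: {3,4,7}  ✓accept
'c' @ 4: {5,6}
'b' @ 5: {3,4,7}  ✓accept
'c' @ 6: {5,6}
'b' @ 7: {3,4,7}  ✓accept
'c' @ 8: {5,6}
'c' @ 9: {3,4,7}  ✓accept
after full input: {3,4,7}  (accept=3 in)

Answer: ACCEPT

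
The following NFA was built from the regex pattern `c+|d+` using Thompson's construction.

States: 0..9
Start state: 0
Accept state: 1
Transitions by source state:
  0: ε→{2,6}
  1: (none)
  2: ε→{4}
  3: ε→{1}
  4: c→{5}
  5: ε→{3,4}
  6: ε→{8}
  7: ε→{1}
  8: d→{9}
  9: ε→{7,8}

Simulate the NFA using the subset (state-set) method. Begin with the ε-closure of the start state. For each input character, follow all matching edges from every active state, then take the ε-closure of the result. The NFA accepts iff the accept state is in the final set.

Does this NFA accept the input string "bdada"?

Answer: REJECT

Derivation:
start: ε-closure({0}) = {0,2,4,6,8}
'b' @ 1: {}  — no active states
rest 'dada' ignored (set empty)
end set {} — state 1 not in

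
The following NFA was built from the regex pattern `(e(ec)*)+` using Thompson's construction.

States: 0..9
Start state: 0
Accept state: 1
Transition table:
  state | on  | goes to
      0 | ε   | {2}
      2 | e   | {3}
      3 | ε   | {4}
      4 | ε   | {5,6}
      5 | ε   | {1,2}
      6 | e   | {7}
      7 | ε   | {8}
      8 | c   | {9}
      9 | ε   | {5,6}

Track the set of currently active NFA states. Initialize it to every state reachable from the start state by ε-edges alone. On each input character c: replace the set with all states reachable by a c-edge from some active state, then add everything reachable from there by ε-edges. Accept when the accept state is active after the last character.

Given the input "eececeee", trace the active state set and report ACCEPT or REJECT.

initial (ε-close {0}): {0,2}
'e' @ 1: {1,2,3,4,5,6}  (accept∈set)
'e' @ 2: {1,2,3,4,5,6,7,8}  (accept∈set)
'c' @ 3: {1,2,5,6,9}  (accept∈set)
'e' @ 4: {1,2,3,4,5,6,7,8}  (accept∈set)
'c' @ 5: {1,2,5,6,9}  (accept∈set)
'e' @ 6: {1,2,3,4,5,6,7,8}  (accept∈set)
'e' @ 7: {1,2,3,4,5,6,7,8}  (accept∈set)
'e' @ 8: {1,2,3,4,5,6,7,8}  (accept∈set)
end set {1,2,3,4,5,6,7,8} — state 1 in

Answer: ACCEPT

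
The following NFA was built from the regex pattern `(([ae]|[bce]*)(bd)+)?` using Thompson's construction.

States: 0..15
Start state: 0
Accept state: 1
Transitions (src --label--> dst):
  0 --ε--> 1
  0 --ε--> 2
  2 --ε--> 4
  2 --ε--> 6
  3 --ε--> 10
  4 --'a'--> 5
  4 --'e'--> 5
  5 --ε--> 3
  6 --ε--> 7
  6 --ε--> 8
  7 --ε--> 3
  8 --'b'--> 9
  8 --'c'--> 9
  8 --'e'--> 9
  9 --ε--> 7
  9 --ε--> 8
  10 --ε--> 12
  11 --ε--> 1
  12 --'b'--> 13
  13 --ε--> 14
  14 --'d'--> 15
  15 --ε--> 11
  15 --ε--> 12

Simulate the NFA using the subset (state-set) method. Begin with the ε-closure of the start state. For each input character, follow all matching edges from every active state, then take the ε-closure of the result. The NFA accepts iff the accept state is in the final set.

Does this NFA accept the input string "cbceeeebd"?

Answer: ACCEPT

Steps:
S₀ = ε-closure({0}) = {0,1,2,3,4,6,7,8,10,12}
'c' @ 1: {3,7,8,9,10,12}
'b' @ 2: {3,7,8,9,10,12,13,14}
'c' @ 3: {3,7,8,9,10,12}
'e' @ 4: {3,7,8,9,10,12}
'e' @ 5: {3,7,8,9,10,12}
'e' @ 6: {3,7,8,9,10,12}
'e' @ 7: {3,7,8,9,10,12}
'b' @ 8: {3,7,8,9,10,12,13,14}
'd' @ 9: {1,11,12,15}  [accepting]
final: {1,11,12,15}; accept 1 in set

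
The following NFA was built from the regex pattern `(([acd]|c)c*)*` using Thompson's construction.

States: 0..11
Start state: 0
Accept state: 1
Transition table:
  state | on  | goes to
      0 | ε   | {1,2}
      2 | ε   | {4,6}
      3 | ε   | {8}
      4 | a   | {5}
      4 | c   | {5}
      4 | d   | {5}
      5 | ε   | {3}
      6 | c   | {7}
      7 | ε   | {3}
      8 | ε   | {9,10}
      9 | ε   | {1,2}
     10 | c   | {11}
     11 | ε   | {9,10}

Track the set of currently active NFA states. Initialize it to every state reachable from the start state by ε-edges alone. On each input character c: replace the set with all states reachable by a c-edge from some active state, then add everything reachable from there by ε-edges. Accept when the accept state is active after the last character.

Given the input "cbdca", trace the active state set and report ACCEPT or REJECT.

Answer: REJECT

Trace:
start: ε-closure({0}) = {0,1,2,4,6}
'c' @ 1: {1,2,3,4,5,6,7,8,9,10}  (accept∈set)
'b' @ 2: {}  — dead — no transitions
rest 'dca' ignored (set empty)
end set {} — state 1 not in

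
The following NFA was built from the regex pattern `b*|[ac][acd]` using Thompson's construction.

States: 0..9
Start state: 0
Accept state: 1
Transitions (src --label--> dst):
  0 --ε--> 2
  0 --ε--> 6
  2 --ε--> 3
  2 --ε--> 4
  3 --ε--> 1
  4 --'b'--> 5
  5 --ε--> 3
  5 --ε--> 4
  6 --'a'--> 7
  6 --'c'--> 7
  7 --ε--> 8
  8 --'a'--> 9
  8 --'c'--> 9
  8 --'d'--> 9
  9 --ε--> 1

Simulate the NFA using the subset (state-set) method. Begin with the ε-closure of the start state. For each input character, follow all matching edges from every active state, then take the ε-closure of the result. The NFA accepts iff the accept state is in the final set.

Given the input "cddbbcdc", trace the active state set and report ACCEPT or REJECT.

Answer: REJECT

Trace:
start: ε-closure({0}) = {0,1,2,3,4,6}
'c' @ 1: {7,8}
'd' @ 2: {1,9}  ✓accept
'd' @ 3: {}  — no active states
rest 'bbcdc' ignored (set empty)
final: {}; accept 1 not in set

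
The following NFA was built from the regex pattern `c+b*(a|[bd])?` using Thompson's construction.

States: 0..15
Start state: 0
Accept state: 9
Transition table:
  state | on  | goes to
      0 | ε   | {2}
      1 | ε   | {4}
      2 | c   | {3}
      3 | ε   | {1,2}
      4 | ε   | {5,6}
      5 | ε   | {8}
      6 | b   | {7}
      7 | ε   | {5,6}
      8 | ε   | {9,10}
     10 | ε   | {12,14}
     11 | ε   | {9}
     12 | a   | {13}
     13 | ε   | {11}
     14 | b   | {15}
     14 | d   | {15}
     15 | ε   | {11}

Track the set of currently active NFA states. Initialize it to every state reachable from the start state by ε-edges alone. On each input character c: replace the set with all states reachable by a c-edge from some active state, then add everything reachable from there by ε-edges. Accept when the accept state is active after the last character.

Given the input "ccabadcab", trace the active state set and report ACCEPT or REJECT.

S₀ = ε-closure({0}) = {0,2}
'c' @ 1: {1,2,3,4,5,6,8,9,10,12,14}  (accept∈set)
'c' @ 2: {1,2,3,4,5,6,8,9,10,12,14}  (accept∈set)
'a' @ 3: {9,11,13}  (accept∈set)
'b' @ 4: {}  — state set empty
rest 'adcab' ignored (set empty)
end set {} — state 9 not in

Answer: REJECT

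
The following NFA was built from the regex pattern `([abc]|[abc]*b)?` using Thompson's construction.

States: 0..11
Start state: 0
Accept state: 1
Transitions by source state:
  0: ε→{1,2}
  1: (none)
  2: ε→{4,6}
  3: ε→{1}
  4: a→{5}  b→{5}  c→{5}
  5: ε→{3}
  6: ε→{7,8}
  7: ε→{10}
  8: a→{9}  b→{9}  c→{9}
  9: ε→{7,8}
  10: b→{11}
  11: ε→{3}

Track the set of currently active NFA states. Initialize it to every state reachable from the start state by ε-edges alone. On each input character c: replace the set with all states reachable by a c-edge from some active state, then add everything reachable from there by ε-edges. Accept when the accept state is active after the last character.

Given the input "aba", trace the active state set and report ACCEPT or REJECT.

Answer: REJECT

Steps:
start: ε-closure({0}) = {0,1,2,4,6,7,8,10}
'a' @ 1: {1,3,5,7,8,9,10}  ✓accept
'b' @ 2: {1,3,7,8,9,10,11}  ✓accept
'a' @ 3: {7,8,9,10}
final: {7,8,9,10}; accept 1 not in set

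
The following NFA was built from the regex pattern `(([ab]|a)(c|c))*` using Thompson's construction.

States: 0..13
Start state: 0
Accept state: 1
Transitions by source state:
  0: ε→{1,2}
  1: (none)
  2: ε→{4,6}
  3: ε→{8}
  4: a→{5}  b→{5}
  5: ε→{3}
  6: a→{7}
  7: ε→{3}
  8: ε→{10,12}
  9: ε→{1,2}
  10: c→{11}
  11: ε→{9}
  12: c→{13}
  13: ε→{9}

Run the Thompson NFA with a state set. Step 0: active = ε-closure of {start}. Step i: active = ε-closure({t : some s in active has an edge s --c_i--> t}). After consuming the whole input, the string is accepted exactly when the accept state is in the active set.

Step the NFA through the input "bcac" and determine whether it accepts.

S₀ = ε-closure({0}) = {0,1,2,4,6}
'b' @ 1: {3,5,8,10,12}
'c' @ 2: {1,2,4,6,9,11,13}  (accept∈set)
'a' @ 3: {3,5,7,8,10,12}
'c' @ 4: {1,2,4,6,9,11,13}  (accept∈set)
final: {1,2,4,6,9,11,13}; accept 1 in set

Answer: ACCEPT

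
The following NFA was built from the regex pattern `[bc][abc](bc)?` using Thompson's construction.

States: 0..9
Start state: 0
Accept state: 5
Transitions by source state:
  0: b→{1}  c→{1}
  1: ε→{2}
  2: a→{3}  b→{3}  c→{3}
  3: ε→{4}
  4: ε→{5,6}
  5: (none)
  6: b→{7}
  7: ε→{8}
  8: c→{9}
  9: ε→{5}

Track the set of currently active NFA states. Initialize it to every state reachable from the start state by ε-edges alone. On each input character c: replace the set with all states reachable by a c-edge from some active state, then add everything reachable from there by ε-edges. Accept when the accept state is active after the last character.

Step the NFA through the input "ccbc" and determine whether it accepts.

Answer: ACCEPT

Steps:
initial (ε-close {0}): {0}
'c' @ 1: {1,2}
'c' @ 2: {3,4,5,6}  (accept∈set)
'b' @ 3: {7,8}
'c' @ 4: {5,9}  (accept∈set)
end set {5,9} — state 5 in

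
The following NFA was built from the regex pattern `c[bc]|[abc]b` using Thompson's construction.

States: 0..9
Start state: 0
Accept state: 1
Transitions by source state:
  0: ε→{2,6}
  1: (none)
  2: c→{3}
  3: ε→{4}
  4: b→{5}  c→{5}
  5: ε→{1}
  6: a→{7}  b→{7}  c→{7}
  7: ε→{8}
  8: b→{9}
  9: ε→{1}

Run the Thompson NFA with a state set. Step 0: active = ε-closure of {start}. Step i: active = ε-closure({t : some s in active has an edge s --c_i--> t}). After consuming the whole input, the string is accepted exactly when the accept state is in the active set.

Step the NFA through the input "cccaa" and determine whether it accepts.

S₀ = ε-closure({0}) = {0,2,6}
'c' @ 1: {3,4,7,8}
'c' @ 2: {1,5}  [accepting]
'c' @ 3: {}  — state set empty
rest 'aa' ignored (set empty)
after full input: {}  (accept=1 not in)

Answer: REJECT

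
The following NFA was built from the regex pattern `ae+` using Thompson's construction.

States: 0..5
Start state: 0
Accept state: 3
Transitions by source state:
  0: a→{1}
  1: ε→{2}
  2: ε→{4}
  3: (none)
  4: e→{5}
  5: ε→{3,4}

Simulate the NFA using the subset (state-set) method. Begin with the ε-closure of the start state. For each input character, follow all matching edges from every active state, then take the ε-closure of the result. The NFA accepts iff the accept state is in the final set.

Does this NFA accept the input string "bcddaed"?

initial (ε-close {0}): {0}
'b' @ 1: {}  — dead — no transitions
rest 'cddaed' ignored (set empty)
final: {}; accept 3 not in set

Answer: REJECT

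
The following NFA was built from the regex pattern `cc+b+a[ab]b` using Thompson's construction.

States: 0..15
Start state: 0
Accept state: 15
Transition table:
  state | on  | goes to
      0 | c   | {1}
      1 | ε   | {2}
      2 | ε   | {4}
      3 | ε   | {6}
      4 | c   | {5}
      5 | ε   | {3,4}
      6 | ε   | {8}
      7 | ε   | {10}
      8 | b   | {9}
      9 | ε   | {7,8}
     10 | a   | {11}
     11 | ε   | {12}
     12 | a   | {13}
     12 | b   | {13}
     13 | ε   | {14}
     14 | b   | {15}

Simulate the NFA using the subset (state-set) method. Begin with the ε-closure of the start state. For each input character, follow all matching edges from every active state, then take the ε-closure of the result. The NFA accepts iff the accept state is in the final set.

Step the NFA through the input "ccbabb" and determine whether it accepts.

Answer: ACCEPT

Derivation:
S₀ = ε-closure({0}) = {0}
'c' @ 1: {1,2,4}
'c' @ 2: {3,4,5,6,8}
'b' @ 3: {7,8,9,10}
'a' @ 4: {11,12}
'b' @ 5: {13,14}
'b' @ 6: {15}  [accepting]
after full input: {15}  (accept=15 in)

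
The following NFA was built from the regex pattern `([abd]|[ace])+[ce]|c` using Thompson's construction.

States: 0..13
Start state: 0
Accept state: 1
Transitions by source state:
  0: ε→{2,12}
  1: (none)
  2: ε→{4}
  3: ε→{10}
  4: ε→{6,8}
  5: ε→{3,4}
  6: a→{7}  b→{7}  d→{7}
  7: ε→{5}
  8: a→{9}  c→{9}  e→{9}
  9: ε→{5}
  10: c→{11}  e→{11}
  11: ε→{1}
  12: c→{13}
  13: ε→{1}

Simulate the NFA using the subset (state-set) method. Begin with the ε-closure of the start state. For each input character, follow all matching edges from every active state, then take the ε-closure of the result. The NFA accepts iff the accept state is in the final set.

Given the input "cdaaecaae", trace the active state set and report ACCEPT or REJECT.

start: ε-closure({0}) = {0,2,4,6,8,12}
'c' @ 1: {1,3,4,5,6,8,9,10,13}  (accept∈set)
'd' @ 2: {3,4,5,6,7,8,10}
'a' @ 3: {3,4,5,6,7,8,9,10}
'a' @ 4: {3,4,5,6,7,8,9,10}
'e' @ 5: {1,3,4,5,6,8,9,10,11}  (accept∈set)
'c' @ 6: {1,3,4,5,6,8,9,10,11}  (accept∈set)
'a' @ 7: {3,4,5,6,7,8,9,10}
'a' @ 8: {3,4,5,6,7,8,9,10}
'e' @ 9: {1,3,4,5,6,8,9,10,11}  (accept∈set)
end set {1,3,4,5,6,8,9,10,11} — state 1 in

Answer: ACCEPT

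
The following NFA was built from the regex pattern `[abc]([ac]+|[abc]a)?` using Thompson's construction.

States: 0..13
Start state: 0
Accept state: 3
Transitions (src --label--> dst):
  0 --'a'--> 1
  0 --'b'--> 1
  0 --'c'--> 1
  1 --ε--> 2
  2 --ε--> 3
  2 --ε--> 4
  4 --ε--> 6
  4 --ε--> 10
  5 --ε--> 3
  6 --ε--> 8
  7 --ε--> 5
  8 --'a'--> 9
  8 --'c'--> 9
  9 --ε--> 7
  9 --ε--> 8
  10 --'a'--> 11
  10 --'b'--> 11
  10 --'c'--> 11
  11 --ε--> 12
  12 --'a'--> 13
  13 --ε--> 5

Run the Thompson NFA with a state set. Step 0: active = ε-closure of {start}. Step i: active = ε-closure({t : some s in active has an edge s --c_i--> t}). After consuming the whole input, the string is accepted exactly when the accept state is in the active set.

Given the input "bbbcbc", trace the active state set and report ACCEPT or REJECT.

Answer: REJECT

Derivation:
initial (ε-close {0}): {0}
'b' @ 1: {1,2,3,4,6,8,10}  ✓accept
'b' @ 2: {11,12}
'b' @ 3: {}  — dead — no transitions
rest 'cbc' ignored (set empty)
end set {} — state 3 not in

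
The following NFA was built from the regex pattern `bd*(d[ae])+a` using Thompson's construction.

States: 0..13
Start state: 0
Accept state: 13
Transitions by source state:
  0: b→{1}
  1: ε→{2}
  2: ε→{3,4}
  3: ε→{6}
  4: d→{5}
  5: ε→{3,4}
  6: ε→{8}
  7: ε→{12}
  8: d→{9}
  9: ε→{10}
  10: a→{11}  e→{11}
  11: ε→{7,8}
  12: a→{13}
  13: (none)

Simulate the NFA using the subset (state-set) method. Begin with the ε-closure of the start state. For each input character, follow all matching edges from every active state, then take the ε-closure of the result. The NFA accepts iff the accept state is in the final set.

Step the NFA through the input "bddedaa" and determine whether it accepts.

initial (ε-close {0}): {0}
'b' @ 1: {1,2,3,4,6,8}
'd' @ 2: {3,4,5,6,8,9,10}
'd' @ 3: {3,4,5,6,8,9,10}
'e' @ 4: {7,8,11,12}
'd' @ 5: {9,10}
'a' @ 6: {7,8,11,12}
'a' @ 7: {13}  (accept∈set)
end set {13} — state 13 in

Answer: ACCEPT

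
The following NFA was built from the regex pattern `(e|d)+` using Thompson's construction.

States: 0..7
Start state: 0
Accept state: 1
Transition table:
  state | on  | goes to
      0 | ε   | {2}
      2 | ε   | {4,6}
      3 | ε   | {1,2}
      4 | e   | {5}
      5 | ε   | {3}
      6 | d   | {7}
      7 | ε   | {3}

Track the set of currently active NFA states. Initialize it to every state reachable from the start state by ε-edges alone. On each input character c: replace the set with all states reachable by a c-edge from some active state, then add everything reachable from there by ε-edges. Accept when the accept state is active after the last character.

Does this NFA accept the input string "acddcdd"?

S₀ = ε-closure({0}) = {0,2,4,6}
'a' @ 1: {}  — no active states
rest 'cddcdd' ignored (set empty)
after full input: {}  (accept=1 not in)

Answer: REJECT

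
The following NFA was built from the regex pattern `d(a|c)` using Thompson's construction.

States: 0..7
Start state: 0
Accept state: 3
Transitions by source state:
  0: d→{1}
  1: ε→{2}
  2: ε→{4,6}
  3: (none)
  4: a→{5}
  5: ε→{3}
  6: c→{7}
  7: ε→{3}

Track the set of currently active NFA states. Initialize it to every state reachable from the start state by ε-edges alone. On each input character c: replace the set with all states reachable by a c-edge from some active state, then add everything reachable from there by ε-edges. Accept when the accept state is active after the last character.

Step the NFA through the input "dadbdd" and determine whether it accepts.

Answer: REJECT

Derivation:
start: ε-closure({0}) = {0}
'd' @ 1: {1,2,4,6}
'a' @ 2: {3,5}  ✓accept
'd' @ 3: {}  — state set empty
rest 'bdd' ignored (set empty)
after full input: {}  (accept=3 not in)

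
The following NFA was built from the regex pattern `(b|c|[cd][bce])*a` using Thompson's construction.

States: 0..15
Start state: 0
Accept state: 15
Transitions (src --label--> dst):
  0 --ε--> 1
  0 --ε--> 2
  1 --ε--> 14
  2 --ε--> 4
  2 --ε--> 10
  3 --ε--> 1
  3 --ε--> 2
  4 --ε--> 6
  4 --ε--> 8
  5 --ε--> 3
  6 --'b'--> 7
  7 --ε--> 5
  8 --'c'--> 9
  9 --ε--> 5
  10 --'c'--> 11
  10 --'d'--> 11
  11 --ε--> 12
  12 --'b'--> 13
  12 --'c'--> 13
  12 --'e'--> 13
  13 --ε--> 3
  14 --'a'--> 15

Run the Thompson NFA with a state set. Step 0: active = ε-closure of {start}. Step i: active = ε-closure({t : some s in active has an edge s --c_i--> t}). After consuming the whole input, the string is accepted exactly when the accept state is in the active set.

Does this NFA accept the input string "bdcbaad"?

Answer: REJECT

Steps:
start: ε-closure({0}) = {0,1,2,4,6,8,10,14}
'b' @ 1: {1,2,3,4,5,6,7,8,10,14}
'd' @ 2: {11,12}
'c' @ 3: {1,2,3,4,6,8,10,13,14}
'b' @ 4: {1,2,3,4,5,6,7,8,10,14}
'a' @ 5: {15}  (accept∈set)
'a' @ 6: {}  — state set empty
rest 'd' ignored (set empty)
end set {} — state 15 not in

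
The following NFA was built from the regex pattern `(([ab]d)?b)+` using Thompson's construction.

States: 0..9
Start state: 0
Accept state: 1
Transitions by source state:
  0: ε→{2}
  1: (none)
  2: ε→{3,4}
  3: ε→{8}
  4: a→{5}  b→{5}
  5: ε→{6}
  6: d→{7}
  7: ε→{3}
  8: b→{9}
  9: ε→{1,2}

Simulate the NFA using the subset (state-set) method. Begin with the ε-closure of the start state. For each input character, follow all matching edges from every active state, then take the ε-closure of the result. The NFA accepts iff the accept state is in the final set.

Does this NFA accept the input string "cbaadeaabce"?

Answer: REJECT

Steps:
initial (ε-close {0}): {0,2,3,4,8}
'c' @ 1: {}  — state set empty
rest 'baadeaabce' ignored (set empty)
end set {} — state 1 not in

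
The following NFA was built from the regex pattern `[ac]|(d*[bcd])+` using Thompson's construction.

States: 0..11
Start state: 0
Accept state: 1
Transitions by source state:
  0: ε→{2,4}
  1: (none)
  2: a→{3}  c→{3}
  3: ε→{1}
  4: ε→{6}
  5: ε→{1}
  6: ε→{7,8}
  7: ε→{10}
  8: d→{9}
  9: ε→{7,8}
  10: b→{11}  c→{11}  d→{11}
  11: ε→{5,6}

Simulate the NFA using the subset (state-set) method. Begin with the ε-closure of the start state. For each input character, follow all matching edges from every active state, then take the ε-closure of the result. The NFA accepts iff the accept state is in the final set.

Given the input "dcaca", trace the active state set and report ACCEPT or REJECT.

S₀ = ε-closure({0}) = {0,2,4,6,7,8,10}
'd' @ 1: {1,5,6,7,8,9,10,11}  ✓accept
'c' @ 2: {1,5,6,7,8,10,11}  ✓accept
'a' @ 3: {}  — no active states
rest 'ca' ignored (set empty)
after full input: {}  (accept=1 not in)

Answer: REJECT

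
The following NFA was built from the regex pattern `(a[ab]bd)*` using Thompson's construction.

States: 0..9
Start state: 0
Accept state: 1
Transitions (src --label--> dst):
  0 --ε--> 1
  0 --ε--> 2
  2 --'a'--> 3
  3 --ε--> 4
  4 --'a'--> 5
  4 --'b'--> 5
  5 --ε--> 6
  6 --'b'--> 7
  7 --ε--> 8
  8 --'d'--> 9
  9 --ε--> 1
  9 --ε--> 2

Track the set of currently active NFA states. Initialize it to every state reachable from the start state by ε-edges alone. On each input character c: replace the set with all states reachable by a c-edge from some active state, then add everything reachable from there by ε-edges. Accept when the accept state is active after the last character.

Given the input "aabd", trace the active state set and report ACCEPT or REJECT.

Answer: ACCEPT

Trace:
start: ε-closure({0}) = {0,1,2}
'a' @ 1: {3,4}
'a' @ 2: {5,6}
'b' @ 3: {7,8}
'd' @ 4: {1,2,9}  (accept∈set)
end set {1,2,9} — state 1 in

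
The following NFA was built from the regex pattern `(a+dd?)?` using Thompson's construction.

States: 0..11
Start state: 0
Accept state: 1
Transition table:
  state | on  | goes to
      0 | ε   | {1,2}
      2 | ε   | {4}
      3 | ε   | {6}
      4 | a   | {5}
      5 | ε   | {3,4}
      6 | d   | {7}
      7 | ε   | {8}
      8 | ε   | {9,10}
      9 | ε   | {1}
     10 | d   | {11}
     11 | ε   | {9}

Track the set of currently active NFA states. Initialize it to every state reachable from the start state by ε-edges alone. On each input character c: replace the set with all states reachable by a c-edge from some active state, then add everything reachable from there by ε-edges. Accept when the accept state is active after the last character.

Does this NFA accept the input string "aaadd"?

Answer: ACCEPT

Trace:
S₀ = ε-closure({0}) = {0,1,2,4}
'a' @ 1: {3,4,5,6}
'a' @ 2: {3,4,5,6}
'a' @ 3: {3,4,5,6}
'd' @ 4: {1,7,8,9,10}  (accept∈set)
'd' @ 5: {1,9,11}  (accept∈set)
final: {1,9,11}; accept 1 in set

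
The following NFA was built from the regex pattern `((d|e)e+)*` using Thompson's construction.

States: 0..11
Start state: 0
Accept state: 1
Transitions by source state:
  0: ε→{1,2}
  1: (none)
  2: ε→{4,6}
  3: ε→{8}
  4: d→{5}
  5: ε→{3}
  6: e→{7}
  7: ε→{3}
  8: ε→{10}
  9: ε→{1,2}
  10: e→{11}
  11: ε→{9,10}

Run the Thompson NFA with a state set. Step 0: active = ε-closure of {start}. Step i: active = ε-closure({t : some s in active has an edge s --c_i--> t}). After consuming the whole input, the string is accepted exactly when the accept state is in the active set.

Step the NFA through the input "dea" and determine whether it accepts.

initial (ε-close {0}): {0,1,2,4,6}
'd' @ 1: {3,5,8,10}
'e' @ 2: {1,2,4,6,9,10,11}  ✓accept
'a' @ 3: {}  — no active states
after full input: {}  (accept=1 not in)

Answer: REJECT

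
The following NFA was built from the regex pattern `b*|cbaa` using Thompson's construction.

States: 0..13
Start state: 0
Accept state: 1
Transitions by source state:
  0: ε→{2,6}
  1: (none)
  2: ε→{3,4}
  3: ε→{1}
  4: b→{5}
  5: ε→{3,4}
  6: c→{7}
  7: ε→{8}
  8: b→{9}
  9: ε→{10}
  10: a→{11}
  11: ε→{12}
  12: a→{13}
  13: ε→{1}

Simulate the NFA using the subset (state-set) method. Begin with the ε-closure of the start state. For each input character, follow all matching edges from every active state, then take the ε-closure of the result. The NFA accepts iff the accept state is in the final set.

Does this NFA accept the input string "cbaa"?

Answer: ACCEPT

Trace:
initial (ε-close {0}): {0,1,2,3,4,6}
'c' @ 1: {7,8}
'b' @ 2: {9,10}
'a' @ 3: {11,12}
'a' @ 4: {1,13}  [accepting]
end set {1,13} — state 1 in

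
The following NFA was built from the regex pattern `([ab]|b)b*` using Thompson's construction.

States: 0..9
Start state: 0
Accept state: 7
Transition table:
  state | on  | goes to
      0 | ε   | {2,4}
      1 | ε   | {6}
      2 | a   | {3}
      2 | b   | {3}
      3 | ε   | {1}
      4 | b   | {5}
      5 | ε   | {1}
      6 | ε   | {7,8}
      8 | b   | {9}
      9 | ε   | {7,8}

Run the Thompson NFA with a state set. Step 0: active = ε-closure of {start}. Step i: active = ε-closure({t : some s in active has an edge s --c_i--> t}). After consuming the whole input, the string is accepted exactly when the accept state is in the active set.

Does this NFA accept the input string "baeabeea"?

Answer: REJECT

Steps:
start: ε-closure({0}) = {0,2,4}
'b' @ 1: {1,3,5,6,7,8}  (accept∈set)
'a' @ 2: {}  — dead — no transitions
rest 'eabeea' ignored (set empty)
final: {}; accept 7 not in set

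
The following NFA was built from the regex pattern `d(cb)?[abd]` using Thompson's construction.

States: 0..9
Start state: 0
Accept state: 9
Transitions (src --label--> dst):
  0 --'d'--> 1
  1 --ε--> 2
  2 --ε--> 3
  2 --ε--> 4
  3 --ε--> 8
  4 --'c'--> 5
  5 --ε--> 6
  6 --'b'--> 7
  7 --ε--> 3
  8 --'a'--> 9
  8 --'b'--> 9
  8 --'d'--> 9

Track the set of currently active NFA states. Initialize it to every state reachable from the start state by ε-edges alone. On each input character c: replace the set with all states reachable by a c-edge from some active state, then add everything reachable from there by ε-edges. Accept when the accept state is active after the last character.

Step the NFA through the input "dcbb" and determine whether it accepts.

Answer: ACCEPT

Derivation:
S₀ = ε-closure({0}) = {0}
'd' @ 1: {1,2,3,4,8}
'c' @ 2: {5,6}
'b' @ 3: {3,7,8}
'b' @ 4: {9}  [accepting]
after full input: {9}  (accept=9 in)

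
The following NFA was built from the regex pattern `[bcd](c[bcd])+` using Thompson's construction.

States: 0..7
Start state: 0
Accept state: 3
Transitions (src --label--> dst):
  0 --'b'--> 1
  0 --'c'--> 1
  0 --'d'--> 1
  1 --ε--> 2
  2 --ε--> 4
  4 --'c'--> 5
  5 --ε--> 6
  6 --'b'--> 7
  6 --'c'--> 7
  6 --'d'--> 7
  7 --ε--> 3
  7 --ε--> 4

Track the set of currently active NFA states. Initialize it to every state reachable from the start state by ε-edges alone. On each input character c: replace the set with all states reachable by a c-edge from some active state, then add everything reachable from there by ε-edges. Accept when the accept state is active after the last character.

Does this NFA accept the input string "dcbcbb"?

S₀ = ε-closure({0}) = {0}
'd' @ 1: {1,2,4}
'c' @ 2: {5,6}
'b' @ 3: {3,4,7}  ✓accept
'c' @ 4: {5,6}
'b' @ 5: {3,4,7}  ✓accept
'b' @ 6: {}  — no active states
after full input: {}  (accept=3 not in)

Answer: REJECT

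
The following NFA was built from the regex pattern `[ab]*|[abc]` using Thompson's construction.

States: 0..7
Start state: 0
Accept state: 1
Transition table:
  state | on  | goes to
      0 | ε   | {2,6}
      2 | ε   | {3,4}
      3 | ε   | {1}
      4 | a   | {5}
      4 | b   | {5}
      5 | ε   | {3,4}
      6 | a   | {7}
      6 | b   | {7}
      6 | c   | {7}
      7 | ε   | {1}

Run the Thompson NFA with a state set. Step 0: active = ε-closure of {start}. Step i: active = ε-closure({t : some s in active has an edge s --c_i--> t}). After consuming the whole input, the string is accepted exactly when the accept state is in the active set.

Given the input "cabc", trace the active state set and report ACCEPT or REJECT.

Answer: REJECT

Steps:
start: ε-closure({0}) = {0,1,2,3,4,6}
'c' @ 1: {1,7}  ✓accept
'a' @ 2: {}  — state set empty
rest 'bc' ignored (set empty)
after full input: {}  (accept=1 not in)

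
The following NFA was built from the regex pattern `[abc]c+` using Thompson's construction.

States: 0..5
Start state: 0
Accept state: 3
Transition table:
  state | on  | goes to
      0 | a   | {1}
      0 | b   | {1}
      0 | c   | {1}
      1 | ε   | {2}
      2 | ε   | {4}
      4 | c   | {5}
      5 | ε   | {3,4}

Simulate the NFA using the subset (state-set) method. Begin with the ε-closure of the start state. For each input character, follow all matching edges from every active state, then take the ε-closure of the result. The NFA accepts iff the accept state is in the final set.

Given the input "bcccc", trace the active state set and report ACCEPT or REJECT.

Answer: ACCEPT

Trace:
S₀ = ε-closure({0}) = {0}
'b' @ 1: {1,2,4}
'c' @ 2: {3,4,5}  [accepting]
'c' @ 3: {3,4,5}  [accepting]
'c' @ 4: {3,4,5}  [accepting]
'c' @ 5: {3,4,5}  [accepting]
end set {3,4,5} — state 3 in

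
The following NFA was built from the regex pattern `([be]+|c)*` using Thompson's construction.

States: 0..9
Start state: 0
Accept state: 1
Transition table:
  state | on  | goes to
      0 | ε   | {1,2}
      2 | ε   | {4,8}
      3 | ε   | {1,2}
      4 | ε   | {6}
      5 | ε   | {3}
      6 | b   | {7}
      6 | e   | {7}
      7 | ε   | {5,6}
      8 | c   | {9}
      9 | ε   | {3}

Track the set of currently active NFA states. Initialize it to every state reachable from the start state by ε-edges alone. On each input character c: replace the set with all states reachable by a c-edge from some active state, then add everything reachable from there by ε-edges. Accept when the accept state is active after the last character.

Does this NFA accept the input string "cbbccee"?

initial (ε-close {0}): {0,1,2,4,6,8}
'c' @ 1: {1,2,3,4,6,8,9}  (accept∈set)
'b' @ 2: {1,2,3,4,5,6,7,8}  (accept∈set)
'b' @ 3: {1,2,3,4,5,6,7,8}  (accept∈set)
'c' @ 4: {1,2,3,4,6,8,9}  (accept∈set)
'c' @ 5: {1,2,3,4,6,8,9}  (accept∈set)
'e' @ 6: {1,2,3,4,5,6,7,8}  (accept∈set)
'e' @ 7: {1,2,3,4,5,6,7,8}  (accept∈set)
end set {1,2,3,4,5,6,7,8} — state 1 in

Answer: ACCEPT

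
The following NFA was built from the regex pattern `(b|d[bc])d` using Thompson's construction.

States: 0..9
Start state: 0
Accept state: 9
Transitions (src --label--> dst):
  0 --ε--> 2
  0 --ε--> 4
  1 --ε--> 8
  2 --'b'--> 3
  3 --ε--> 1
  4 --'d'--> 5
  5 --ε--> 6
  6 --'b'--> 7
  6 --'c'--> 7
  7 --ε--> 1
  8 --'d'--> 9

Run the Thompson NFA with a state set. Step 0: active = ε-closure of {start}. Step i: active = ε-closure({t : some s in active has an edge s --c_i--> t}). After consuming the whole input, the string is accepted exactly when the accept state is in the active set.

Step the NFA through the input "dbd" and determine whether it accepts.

Answer: ACCEPT

Trace:
S₀ = ε-closure({0}) = {0,2,4}
'd' @ 1: {5,6}
'b' @ 2: {1,7,8}
'd' @ 3: {9}  ✓accept
final: {9}; accept 9 in set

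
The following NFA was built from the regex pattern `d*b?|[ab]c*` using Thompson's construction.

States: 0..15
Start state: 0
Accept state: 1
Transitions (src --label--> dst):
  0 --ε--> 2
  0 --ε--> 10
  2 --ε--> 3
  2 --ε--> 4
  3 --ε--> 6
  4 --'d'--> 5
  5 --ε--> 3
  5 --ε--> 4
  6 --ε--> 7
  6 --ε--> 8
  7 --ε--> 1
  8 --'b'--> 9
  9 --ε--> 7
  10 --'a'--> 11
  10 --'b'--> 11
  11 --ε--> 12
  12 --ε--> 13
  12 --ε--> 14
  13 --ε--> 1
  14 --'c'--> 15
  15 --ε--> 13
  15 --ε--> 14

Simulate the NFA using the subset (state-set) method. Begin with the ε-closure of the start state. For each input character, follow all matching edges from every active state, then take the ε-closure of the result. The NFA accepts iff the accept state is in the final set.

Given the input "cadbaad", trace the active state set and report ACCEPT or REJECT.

Answer: REJECT

Derivation:
S₀ = ε-closure({0}) = {0,1,2,3,4,6,7,8,10}
'c' @ 1: {}  — no active states
rest 'adbaad' ignored (set empty)
end set {} — state 1 not in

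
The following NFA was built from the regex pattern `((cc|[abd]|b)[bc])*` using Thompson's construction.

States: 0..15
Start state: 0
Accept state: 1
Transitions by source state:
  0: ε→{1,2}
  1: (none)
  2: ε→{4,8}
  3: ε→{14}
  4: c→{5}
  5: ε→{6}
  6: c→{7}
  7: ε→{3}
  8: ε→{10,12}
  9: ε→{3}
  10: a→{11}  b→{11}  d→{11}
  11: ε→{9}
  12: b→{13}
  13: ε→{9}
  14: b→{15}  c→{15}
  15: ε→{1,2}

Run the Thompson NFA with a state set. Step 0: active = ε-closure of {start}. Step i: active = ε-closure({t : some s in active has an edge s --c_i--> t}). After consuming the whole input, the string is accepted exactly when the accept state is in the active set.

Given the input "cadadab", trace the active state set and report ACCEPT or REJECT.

Answer: REJECT

Trace:
start: ε-closure({0}) = {0,1,2,4,8,10,12}
'c' @ 1: {5,6}
'a' @ 2: {}  — dead — no transitions
rest 'dadab' ignored (set empty)
after full input: {}  (accept=1 not in)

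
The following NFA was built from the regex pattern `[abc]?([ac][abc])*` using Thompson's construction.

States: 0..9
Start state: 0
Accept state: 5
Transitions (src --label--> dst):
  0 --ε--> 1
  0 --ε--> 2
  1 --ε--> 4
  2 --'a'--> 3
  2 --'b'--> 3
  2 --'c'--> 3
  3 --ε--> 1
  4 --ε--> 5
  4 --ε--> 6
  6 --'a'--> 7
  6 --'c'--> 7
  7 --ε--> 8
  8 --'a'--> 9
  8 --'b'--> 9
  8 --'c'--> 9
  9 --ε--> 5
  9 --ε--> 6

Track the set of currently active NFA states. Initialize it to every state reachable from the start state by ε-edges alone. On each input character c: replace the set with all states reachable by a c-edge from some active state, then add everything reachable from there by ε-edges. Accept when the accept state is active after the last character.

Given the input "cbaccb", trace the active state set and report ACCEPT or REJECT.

initial (ε-close {0}): {0,1,2,4,5,6}
'c' @ 1: {1,3,4,5,6,7,8}  (accept∈set)
'b' @ 2: {5,6,9}  (accept∈set)
'a' @ 3: {7,8}
'c' @ 4: {5,6,9}  (accept∈set)
'c' @ 5: {7,8}
'b' @ 6: {5,6,9}  (accept∈set)
after full input: {5,6,9}  (accept=5 in)

Answer: ACCEPT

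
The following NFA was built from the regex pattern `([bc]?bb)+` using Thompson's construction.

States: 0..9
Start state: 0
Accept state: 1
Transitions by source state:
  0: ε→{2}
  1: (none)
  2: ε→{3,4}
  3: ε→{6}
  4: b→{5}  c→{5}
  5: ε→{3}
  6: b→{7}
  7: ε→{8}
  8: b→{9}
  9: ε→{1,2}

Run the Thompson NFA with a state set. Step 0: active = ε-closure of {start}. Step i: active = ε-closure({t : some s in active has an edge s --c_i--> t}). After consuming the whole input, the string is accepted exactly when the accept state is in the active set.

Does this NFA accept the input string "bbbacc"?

Answer: REJECT

Derivation:
S₀ = ε-closure({0}) = {0,2,3,4,6}
'b' @ 1: {3,5,6,7,8}
'b' @ 2: {1,2,3,4,6,7,8,9}  (accept∈set)
'b' @ 3: {1,2,3,4,5,6,7,8,9}  (accept∈set)
'a' @ 4: {}  — no active states
rest 'cc' ignored (set empty)
end set {} — state 1 not in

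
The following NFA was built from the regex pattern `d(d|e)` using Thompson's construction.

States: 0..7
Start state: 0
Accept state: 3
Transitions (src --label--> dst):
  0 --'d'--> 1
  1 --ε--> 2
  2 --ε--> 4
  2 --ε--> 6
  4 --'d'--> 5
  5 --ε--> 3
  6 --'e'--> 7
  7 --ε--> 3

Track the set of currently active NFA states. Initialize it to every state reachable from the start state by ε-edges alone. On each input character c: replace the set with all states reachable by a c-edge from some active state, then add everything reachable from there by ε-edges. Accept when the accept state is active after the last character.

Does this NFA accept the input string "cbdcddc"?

Answer: REJECT

Steps:
initial (ε-close {0}): {0}
'c' @ 1: {}  — state set empty
rest 'bdcddc' ignored (set empty)
after full input: {}  (accept=3 not in)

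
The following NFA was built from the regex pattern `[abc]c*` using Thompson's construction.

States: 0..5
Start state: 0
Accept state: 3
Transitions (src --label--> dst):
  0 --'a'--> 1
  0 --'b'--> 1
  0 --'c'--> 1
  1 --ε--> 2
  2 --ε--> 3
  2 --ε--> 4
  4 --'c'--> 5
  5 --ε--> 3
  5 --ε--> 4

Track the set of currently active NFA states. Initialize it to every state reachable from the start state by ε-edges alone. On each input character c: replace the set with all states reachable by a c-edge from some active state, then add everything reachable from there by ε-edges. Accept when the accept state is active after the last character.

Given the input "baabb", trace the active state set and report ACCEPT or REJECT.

initial (ε-close {0}): {0}
'b' @ 1: {1,2,3,4}  ✓accept
'a' @ 2: {}  — no active states
rest 'abb' ignored (set empty)
after full input: {}  (accept=3 not in)

Answer: REJECT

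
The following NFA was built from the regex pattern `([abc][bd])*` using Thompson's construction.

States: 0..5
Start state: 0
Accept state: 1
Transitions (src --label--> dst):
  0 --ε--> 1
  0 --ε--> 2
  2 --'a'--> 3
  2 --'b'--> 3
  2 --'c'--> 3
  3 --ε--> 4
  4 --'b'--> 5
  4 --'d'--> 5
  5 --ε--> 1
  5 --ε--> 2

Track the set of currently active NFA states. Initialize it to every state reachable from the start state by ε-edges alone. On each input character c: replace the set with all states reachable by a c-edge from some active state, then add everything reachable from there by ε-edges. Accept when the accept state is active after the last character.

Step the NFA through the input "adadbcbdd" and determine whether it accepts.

start: ε-closure({0}) = {0,1,2}
'a' @ 1: {3,4}
'd' @ 2: {1,2,5}  ✓accept
'a' @ 3: {3,4}
'd' @ 4: {1,2,5}  ✓accept
'b' @ 5: {3,4}
'c' @ 6: {}  — no active states
rest 'bdd' ignored (set empty)
final: {}; accept 1 not in set

Answer: REJECT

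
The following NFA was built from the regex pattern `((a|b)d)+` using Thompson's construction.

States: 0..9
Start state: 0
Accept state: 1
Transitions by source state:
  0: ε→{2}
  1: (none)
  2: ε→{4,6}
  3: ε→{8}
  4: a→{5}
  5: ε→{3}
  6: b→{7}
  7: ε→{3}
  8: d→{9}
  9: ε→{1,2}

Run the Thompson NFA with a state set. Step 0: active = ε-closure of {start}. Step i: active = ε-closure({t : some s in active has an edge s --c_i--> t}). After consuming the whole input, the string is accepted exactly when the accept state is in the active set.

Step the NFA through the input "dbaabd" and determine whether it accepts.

initial (ε-close {0}): {0,2,4,6}
'd' @ 1: {}  — dead — no transitions
rest 'baabd' ignored (set empty)
after full input: {}  (accept=1 not in)

Answer: REJECT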